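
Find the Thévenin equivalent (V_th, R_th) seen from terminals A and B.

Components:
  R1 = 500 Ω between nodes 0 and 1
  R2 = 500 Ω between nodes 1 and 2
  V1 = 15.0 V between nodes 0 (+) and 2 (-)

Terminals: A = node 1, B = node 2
Step 1 — V_th is the open-circuit voltage V_A - V_B (nothing connected across the terminals).
Nodal analysis, taking node 2 as the 0 V reference.
Source V1 fixes V_0 = 15 V.
KCL at each unknown node (sum of currents leaving = 0; resistances in Ω):
  Node 1: (V_1 - 15)/500 + (V_1 - 0)/500 = 0
Collecting terms: 0.004 × V_1 = 0.03  =>  V_1 = 7.5 V
V_th = V_1 - V_2 = 7.5 - 0 = 7.5 V
Step 2 — R_th: zero the source — replace V1 by a short circuit (node 2 merges into node 0) — and find the resistance seen between A (node 1) and B (node 0).
Reduce the network between node 1 (A) and node 0 (B) by series/parallel combination:
  Rp1 = R1 ‖ R2 (parallel, both between nodes 0 and 1) = 1/(1/500 + 1/500) = 250 Ω
R_th = 250 Ω

Final answer: V_th = 7.5 V, R_th = 250 Ω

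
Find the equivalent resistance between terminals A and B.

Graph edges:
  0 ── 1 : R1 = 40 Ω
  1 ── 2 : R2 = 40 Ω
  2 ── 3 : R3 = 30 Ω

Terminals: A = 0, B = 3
Reduce the network between node 0 (A) and node 3 (B) by series/parallel combination:
  Rs1 = R1 + R2 (series, joined only at node 1) = 40 + 40 = 80 Ω
  Rs2 = R3 + Rs1 (series, joined only at node 2) = 30 + 80 = 110 Ω
R_eq = 110 Ω

Final answer: 110 Ω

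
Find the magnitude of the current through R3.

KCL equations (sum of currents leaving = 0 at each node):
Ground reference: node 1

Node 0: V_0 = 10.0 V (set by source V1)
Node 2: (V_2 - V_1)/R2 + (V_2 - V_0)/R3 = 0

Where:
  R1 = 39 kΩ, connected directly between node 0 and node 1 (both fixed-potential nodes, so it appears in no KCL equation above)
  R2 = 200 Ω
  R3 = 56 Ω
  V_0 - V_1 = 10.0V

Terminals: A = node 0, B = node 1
Nodal analysis, taking node 1 as the 0 V reference.
Source V1 fixes V_0 = 10 V.
KCL at each unknown node (sum of currents leaving = 0; resistances in Ω):
  Node 2: (V_2 - 0)/200 + (V_2 - 10)/56 = 0
Collecting terms: 0.02286 × V_2 = 0.1786  =>  V_2 = 7.812 V
I_R3 = (V_0 - V_2)/R3 = (10 - 7.812)/56 = 0.03906 A
|I_R3| = 0.03906 A

Final answer: |I_R3| = 0.03906 A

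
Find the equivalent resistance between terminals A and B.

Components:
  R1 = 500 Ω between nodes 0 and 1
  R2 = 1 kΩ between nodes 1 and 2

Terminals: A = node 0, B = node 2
Reduce the network between node 0 (A) and node 2 (B) by series/parallel combination:
  Rs1 = R1 + R2 (series, joined only at node 1) = 500 + 1000 = 1500 Ω
R_eq = 1.5 kΩ

Final answer: 1.5 kΩ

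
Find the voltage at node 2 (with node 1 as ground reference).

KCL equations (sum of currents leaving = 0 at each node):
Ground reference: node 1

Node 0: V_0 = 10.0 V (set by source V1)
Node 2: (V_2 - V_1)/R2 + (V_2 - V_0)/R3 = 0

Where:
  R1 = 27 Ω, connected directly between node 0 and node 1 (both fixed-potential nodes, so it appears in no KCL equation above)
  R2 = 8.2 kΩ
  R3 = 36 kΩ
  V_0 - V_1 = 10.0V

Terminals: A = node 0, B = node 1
Nodal analysis, taking node 1 as the 0 V reference.
Source V1 fixes V_0 = 10 V.
KCL at each unknown node (sum of currents leaving = 0; resistances in Ω):
  Node 2: (V_2 - 0)/8200 + (V_2 - 10)/36000 = 0
Collecting terms: 0.0001497 × V_2 = 0.0002778  =>  V_2 = 1.855 V
The requested potential is V_2 = 1.855 V.

Final answer: V_2 = 1.855 V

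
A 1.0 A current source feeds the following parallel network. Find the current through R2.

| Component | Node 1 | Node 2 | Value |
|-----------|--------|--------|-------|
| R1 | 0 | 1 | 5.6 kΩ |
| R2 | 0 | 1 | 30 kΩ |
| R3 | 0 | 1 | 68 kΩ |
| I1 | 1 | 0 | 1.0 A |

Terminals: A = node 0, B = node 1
All resistors sit directly between nodes 0 and 1, so they are in parallel and share one voltage V; the full source current 1 A splits among them.
1/R_par = 1/5600 + 1/30000 + 1/68000 = 0.0002266 S  =>  R_par = 4413 Ω
V = I × R_par = 1 × 4413 = 4413 V
I_R2 = V/R2 = 4413/30000 = 0.1471 A

Final answer: 0.1471 A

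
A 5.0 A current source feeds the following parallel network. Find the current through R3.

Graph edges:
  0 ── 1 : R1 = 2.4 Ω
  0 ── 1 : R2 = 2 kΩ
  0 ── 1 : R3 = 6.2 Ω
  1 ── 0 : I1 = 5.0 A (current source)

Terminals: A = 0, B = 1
All resistors sit directly between nodes 0 and 1, so they are in parallel and share one voltage V; the full source current 5 A splits among them.
1/R_par = 1/2.4 + 1/2000 + 1/6.2 = 0.5785 S  =>  R_par = 1.729 Ω
V = I × R_par = 5 × 1.729 = 8.644 V
I_R3 = V/R3 = 8.644/6.2 = 1.394 A

Final answer: 1.394 A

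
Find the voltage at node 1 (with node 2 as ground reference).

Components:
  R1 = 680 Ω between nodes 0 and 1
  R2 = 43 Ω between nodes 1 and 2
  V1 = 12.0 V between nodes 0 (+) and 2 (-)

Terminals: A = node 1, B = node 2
Nodal analysis, taking node 2 as the 0 V reference.
Source V1 fixes V_0 = 12 V.
KCL at each unknown node (sum of currents leaving = 0; resistances in Ω):
  Node 1: (V_1 - 12)/680 + (V_1 - 0)/43 = 0
Collecting terms: 0.02473 × V_1 = 0.01765  =>  V_1 = 0.7137 V
The requested potential is V_1 = 0.7137 V.

Final answer: V_1 = 0.7137 V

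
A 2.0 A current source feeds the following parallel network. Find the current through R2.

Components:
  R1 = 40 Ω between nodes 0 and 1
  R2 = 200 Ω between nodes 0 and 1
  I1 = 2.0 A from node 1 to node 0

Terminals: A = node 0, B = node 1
All resistors sit directly between nodes 0 and 1, so they are in parallel and share one voltage V; the full source current 2 A splits among them.
1/R_par = 1/40 + 1/200 = 0.03 S  =>  R_par = 33.33 Ω
V = I × R_par = 2 × 33.33 = 66.67 V
I_R2 = V/R2 = 66.67/200 = 0.3333 A

Final answer: 0.3333 A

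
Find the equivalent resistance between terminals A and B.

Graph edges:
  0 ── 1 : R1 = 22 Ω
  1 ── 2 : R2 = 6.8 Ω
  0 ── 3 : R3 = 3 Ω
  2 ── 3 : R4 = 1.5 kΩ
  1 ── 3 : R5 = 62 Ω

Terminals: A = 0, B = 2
The network is not a plain series/parallel combination. Inject a 1 A test current into terminal A (node 0) and return it from terminal B (node 2); then R_eq = V_A / (1 A).
Nodal analysis, taking node 2 as the 0 V reference.
Current source I_test pushes 1 A into node 0 and draws it out of node 2.
KCL at each unknown node (sum of currents leaving = 0; resistances in Ω):
  Node 0: (V_0 - V_1)/22 + (V_0 - V_3)/3 - 1 = 0
  Node 1: (V_1 - V_0)/22 + (V_1 - 0)/6.8 + (V_1 - V_3)/62 = 0
  Node 3: (V_3 - V_0)/3 + (V_3 - V_1)/62 + (V_3 - 0)/1500 = 0
Collecting terms (coefficients in siemens):
  0.3788·V_0 - 0.04545·V_1 - 0.3333·V_3 = 1
  0.2086·V_1 - 0.04545·V_0 - 0.01613·V_3 = 0
  0.3501·V_3 - 0.3333·V_0 - 0.01613·V_1 = 0
Solving these 3 simultaneous equations (Gaussian elimination) gives:
  V_0 = 22.91 V, V_1 = 6.7 V, V_3 = 22.12 V
R_eq = V_0 / 1 A = 22.91 Ω

Final answer: 22.91 Ω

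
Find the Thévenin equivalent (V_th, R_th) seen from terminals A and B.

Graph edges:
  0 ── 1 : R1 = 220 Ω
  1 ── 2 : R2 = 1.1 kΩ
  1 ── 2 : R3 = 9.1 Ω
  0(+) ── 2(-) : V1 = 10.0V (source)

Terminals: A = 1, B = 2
Step 1 — V_th is the open-circuit voltage V_A - V_B (nothing connected across the terminals).
Nodal analysis, taking node 2 as the 0 V reference.
Source V1 fixes V_0 = 10 V.
KCL at each unknown node (sum of currents leaving = 0; resistances in Ω):
  Node 1: (V_1 - 10)/220 + (V_1 - 0)/1100 + (V_1 - 0)/9.1 = 0
Collecting terms: 0.1153 × V_1 = 0.04545  =>  V_1 = 0.3941 V
V_th = V_1 - V_2 = 0.3941 - 0 = 0.3941 V
Step 2 — R_th: zero the source — replace V1 by a short circuit (node 2 merges into node 0) — and find the resistance seen between A (node 1) and B (node 0).
Reduce the network between node 1 (A) and node 0 (B) by series/parallel combination:
  Rp1 = R1 ‖ R2 ‖ R3 (parallel, all between nodes 0 and 1) = 1/(1/220 + 1/1100 + 1/9.1) = 8.67 Ω
R_th = 8.67 Ω

Final answer: V_th = 0.3941 V, R_th = 8.67 Ω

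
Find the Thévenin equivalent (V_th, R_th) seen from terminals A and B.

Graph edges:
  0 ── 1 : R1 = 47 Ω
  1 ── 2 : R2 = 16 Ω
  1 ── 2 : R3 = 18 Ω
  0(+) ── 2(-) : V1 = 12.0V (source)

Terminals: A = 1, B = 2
Step 1 — V_th is the open-circuit voltage V_A - V_B (nothing connected across the terminals).
Nodal analysis, taking node 2 as the 0 V reference.
Source V1 fixes V_0 = 12 V.
KCL at each unknown node (sum of currents leaving = 0; resistances in Ω):
  Node 1: (V_1 - 12)/47 + (V_1 - 0)/16 + (V_1 - 0)/18 = 0
Collecting terms: 0.1393 × V_1 = 0.2553  =>  V_1 = 1.832 V
V_th = V_1 - V_2 = 1.832 - 0 = 1.832 V
Step 2 — R_th: zero the source — replace V1 by a short circuit (node 2 merges into node 0) — and find the resistance seen between A (node 1) and B (node 0).
Reduce the network between node 1 (A) and node 0 (B) by series/parallel combination:
  Rp1 = R1 ‖ R2 ‖ R3 (parallel, all between nodes 0 and 1) = 1/(1/47 + 1/16 + 1/18) = 7.177 Ω
R_th = 7.177 Ω

Final answer: V_th = 1.832 V, R_th = 7.177 Ω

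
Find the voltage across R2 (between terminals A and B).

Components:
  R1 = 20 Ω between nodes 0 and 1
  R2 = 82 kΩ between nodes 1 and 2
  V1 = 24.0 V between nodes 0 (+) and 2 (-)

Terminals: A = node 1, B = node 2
R1 and R2 are in series across V1 (node 0 → node 1 → node 2), and the output A–B is taken across R2, so this is a voltage divider.
Series current: I = V1/(R1 + R2) = 24/(20 + 82000) = 24/82020 = 0.0002926 A
V_R2 = I × R2 = V1 × R2/(R1 + R2) = 24 × 82000/82020 = 23.99 V

Final answer: 23.99 V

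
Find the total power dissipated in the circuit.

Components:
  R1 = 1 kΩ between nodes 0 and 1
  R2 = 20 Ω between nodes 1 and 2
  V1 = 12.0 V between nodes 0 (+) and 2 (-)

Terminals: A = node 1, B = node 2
Nodal analysis, taking node 2 as the 0 V reference.
Source V1 fixes V_0 = 12 V.
KCL at each unknown node (sum of currents leaving = 0; resistances in Ω):
  Node 1: (V_1 - 12)/1000 + (V_1 - 0)/20 = 0
Collecting terms: 0.051 × V_1 = 0.012  =>  V_1 = 0.2353 V
Power in each resistor, P = (ΔV)²/R:
  P_R1 = (12 - 0.2353)²/1000 = 0.1384 W
  P_R2 = (0.2353 - 0)²/20 = 0.002768 W
P_total = P_R1 + P_R2 = 0.1412 W

Final answer: 0.1412 W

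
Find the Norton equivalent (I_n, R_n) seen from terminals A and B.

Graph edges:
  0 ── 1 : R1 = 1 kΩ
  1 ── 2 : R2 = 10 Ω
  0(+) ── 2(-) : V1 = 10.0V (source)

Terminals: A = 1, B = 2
Find the Thévenin equivalent first; then I_n = V_th/R_th and R_n = R_th.
Step 1 — V_th is the open-circuit voltage V_A - V_B (nothing connected across the terminals).
Nodal analysis, taking node 2 as the 0 V reference.
Source V1 fixes V_0 = 10 V.
KCL at each unknown node (sum of currents leaving = 0; resistances in Ω):
  Node 1: (V_1 - 10)/1000 + (V_1 - 0)/10 = 0
Collecting terms: 0.101 × V_1 = 0.01  =>  V_1 = 0.09901 V
V_th = V_1 - V_2 = 0.09901 - 0 = 0.09901 V
Step 2 — R_th: zero the source — replace V1 by a short circuit (node 2 merges into node 0) — and find the resistance seen between A (node 1) and B (node 0).
Reduce the network between node 1 (A) and node 0 (B) by series/parallel combination:
  Rp1 = R1 ‖ R2 (parallel, both between nodes 0 and 1) = 1/(1/1000 + 1/10) = 9.901 Ω
R_th = 9.901 Ω
I_n = V_th/R_th = 0.09901/9.901 = 0.01 A, and R_n = R_th = 9.901 Ω

Final answer: I_n = 0.01 A, R_n = 9.901 Ω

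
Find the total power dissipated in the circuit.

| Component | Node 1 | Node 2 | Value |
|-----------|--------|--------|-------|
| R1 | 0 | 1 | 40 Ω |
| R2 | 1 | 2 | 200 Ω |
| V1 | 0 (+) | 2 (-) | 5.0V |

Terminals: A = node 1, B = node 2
Nodal analysis, taking node 2 as the 0 V reference.
Source V1 fixes V_0 = 5 V.
KCL at each unknown node (sum of currents leaving = 0; resistances in Ω):
  Node 1: (V_1 - 5)/40 + (V_1 - 0)/200 = 0
Collecting terms: 0.03 × V_1 = 0.125  =>  V_1 = 4.167 V
Power in each resistor, P = (ΔV)²/R:
  P_R1 = (5 - 4.167)²/40 = 0.01736 W
  P_R2 = (4.167 - 0)²/200 = 0.08681 W
P_total = P_R1 + P_R2 = 0.1042 W

Final answer: 0.1042 W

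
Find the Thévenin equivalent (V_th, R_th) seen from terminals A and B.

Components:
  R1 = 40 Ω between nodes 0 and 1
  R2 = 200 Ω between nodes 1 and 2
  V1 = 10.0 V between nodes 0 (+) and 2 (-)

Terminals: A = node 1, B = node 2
Step 1 — V_th is the open-circuit voltage V_A - V_B (nothing connected across the terminals).
Nodal analysis, taking node 2 as the 0 V reference.
Source V1 fixes V_0 = 10 V.
KCL at each unknown node (sum of currents leaving = 0; resistances in Ω):
  Node 1: (V_1 - 10)/40 + (V_1 - 0)/200 = 0
Collecting terms: 0.03 × V_1 = 0.25  =>  V_1 = 8.333 V
V_th = V_1 - V_2 = 8.333 - 0 = 8.333 V
Step 2 — R_th: zero the source — replace V1 by a short circuit (node 2 merges into node 0) — and find the resistance seen between A (node 1) and B (node 0).
Reduce the network between node 1 (A) and node 0 (B) by series/parallel combination:
  Rp1 = R1 ‖ R2 (parallel, both between nodes 0 and 1) = 1/(1/40 + 1/200) = 33.33 Ω
R_th = 33.33 Ω

Final answer: V_th = 8.333 V, R_th = 33.33 Ω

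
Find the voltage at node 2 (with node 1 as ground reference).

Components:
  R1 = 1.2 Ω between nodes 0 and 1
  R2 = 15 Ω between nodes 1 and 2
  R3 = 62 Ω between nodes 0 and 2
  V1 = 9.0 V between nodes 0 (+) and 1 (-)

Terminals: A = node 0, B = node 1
Nodal analysis, taking node 1 as the 0 V reference.
Source V1 fixes V_0 = 9 V.
KCL at each unknown node (sum of currents leaving = 0; resistances in Ω):
  Node 2: (V_2 - 0)/15 + (V_2 - 9)/62 = 0
Collecting terms: 0.0828 × V_2 = 0.1452  =>  V_2 = 1.753 V
The requested potential is V_2 = 1.753 V.

Final answer: V_2 = 1.753 V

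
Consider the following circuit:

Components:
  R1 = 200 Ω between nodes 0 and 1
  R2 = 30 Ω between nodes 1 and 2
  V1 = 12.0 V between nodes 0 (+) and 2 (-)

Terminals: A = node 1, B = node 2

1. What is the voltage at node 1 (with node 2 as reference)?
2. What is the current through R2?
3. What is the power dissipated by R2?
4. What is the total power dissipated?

Nodal analysis, taking node 2 as the 0 V reference.
Source V1 fixes V_0 = 12 V.
KCL at each unknown node (sum of currents leaving = 0; resistances in Ω):
  Node 1: (V_1 - 12)/200 + (V_1 - 0)/30 = 0
Collecting terms: 0.03833 × V_1 = 0.06  =>  V_1 = 1.565 V
Part 1:
  Read off the nodal solution: V_1 = 1.565 V
Part 2:
  I_R2 = (V_1 - V_2)/R2 = (1.565 - 0)/30 = 0.05217 A
  Magnitude: I_R2 = 0.05217 A
Part 3:
  I_R2 = (V_1 - V_2)/R2 = (1.565 - 0)/30 = 0.05217 A
  P_R2 = I_R2² × R2 = (0.05217)² × 30 = 0.08166 W
Part 4:
  Power in each resistor, P = (ΔV)²/R:
    P_R1 = (12 - 1.565)²/200 = 0.5444 W
    P_R2 = (1.565 - 0)²/30 = 0.08166 W
  P_total = P_R1 + P_R2 = 0.6261 W

Final answers:
1. V_1 = 1.565 V
2. I_R2 = 0.05217 A
3. P_R2 = 0.08166 W
4. P_total = 0.6261 W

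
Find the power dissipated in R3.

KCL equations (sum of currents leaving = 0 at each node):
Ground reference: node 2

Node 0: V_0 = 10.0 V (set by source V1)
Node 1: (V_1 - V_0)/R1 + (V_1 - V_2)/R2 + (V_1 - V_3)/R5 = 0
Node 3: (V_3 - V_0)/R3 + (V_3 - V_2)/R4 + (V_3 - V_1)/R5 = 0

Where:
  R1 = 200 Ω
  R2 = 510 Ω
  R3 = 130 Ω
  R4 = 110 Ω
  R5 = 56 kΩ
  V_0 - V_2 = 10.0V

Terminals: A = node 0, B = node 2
Nodal analysis, taking node 2 as the 0 V reference.
Source V1 fixes V_0 = 10 V.
KCL at each unknown node (sum of currents leaving = 0; resistances in Ω):
  Node 1: (V_1 - 10)/200 + (V_1 - 0)/510 + (V_1 - V_3)/56000 = 0
  Node 3: (V_3 - 10)/130 + (V_3 - 0)/110 + (V_3 - V_1)/56000 = 0
Collecting terms (coefficients in siemens):
  0.006979·V_1 - 0.00001786·V_3 = 0.05
  0.0168·V_3 - 0.00001786·V_1 = 0.07692
Determinant D = (0.006979)(0.0168) - (-0.00001786)(-0.00001786) = 0.0001172
V_1 = [(0.05)(0.0168) - (-0.00001786)(0.07692)]/D = 7.176 V
V_3 = [(0.006979)(0.07692) - (0.05)(-0.00001786)]/D = 4.586 V
I_R3 = (V_0 - V_3)/R3 = (10 - 4.586)/130 = 0.04165 A
P_R3 = I_R3² × R3 = (0.04165)² × 130 = 0.2255 W

Final answer: 0.2255 W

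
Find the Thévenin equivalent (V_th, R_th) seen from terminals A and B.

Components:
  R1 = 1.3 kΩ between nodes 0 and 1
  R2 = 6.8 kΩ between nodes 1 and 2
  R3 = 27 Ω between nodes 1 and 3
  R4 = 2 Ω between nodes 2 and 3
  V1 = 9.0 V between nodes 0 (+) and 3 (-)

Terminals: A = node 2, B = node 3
Step 1 — V_th is the open-circuit voltage V_A - V_B (nothing connected across the terminals).
Nodal analysis, taking node 3 as the 0 V reference.
Source V1 fixes V_0 = 9 V.
KCL at each unknown node (sum of currents leaving = 0; resistances in Ω):
  Node 1: (V_1 - 9)/1300 + (V_1 - V_2)/6800 + (V_1 - 0)/27 = 0
  Node 2: (V_2 - V_1)/6800 + (V_2 - 0)/2 = 0
Collecting terms (coefficients in siemens):
  0.03795·V_1 - 0.0001471·V_2 = 0.006923
  0.5001·V_2 - 0.0001471·V_1 = 0
Determinant D = (0.03795)(0.5001) - (-0.0001471)(-0.0001471) = 0.01898
V_1 = [(0.006923)(0.5001) - (-0.0001471)(0)]/D = 0.1824 V
V_2 = [(0.03795)(0) - (0.006923)(-0.0001471)]/D = 0.00005363 V
V_th = V_2 - V_3 = 0.00005363 - 0 = 0.00005363 V
Step 2 — R_th: zero the source — replace V1 by a short circuit (node 3 merges into node 0) — and find the resistance seen between A (node 2) and B (node 0).
Reduce the network between node 2 (A) and node 0 (B) by series/parallel combination:
  Rp1 = R1 ‖ R3 (parallel, both between nodes 0 and 1) = 1/(1/1300 + 1/27) = 26.45 Ω
  Rs1 = R2 + Rp1 (series, joined only at node 1) = 6800 + 26.45 = 6826 Ω
  Rp2 = R4 ‖ Rs1 (parallel, both between nodes 0 and 2) = 1/(1/2 + 1/6826) = 1.999 Ω
R_th = 1.999 Ω

Final answer: V_th = 5.363e-05 V, R_th = 1.999 Ω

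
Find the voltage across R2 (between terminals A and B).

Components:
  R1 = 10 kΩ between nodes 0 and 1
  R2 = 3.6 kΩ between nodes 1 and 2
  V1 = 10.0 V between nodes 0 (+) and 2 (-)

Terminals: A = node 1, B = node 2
R1 and R2 are in series across V1 (node 0 → node 1 → node 2), and the output A–B is taken across R2, so this is a voltage divider.
Series current: I = V1/(R1 + R2) = 10/(10000 + 3600) = 10/13600 = 0.0007353 A
V_R2 = I × R2 = V1 × R2/(R1 + R2) = 10 × 3600/13600 = 2.647 V

Final answer: 2.647 V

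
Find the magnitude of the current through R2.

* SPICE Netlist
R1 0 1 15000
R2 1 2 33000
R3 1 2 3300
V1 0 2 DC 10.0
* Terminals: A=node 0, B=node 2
Nodal analysis, taking node 2 as the 0 V reference.
Source V1 fixes V_0 = 10 V.
KCL at each unknown node (sum of currents leaving = 0; resistances in Ω):
  Node 1: (V_1 - 10)/15000 + (V_1 - 0)/33000 + (V_1 - 0)/3300 = 0
Collecting terms: 0.0004 × V_1 = 0.0006667  =>  V_1 = 1.667 V
I_R2 = (V_1 - V_2)/R2 = (1.667 - 0)/33000 = 0.00005051 A
|I_R2| = 0.00005051 A

Final answer: |I_R2| = 5.051e-05 A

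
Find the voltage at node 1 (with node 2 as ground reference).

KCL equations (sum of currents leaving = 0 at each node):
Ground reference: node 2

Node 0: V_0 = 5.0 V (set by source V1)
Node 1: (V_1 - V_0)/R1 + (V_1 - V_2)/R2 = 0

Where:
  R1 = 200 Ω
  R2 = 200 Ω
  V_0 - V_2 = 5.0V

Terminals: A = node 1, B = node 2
Nodal analysis, taking node 2 as the 0 V reference.
Source V1 fixes V_0 = 5 V.
KCL at each unknown node (sum of currents leaving = 0; resistances in Ω):
  Node 1: (V_1 - 5)/200 + (V_1 - 0)/200 = 0
Collecting terms: 0.01 × V_1 = 0.025  =>  V_1 = 2.5 V
The requested potential is V_1 = 2.5 V.

Final answer: V_1 = 2.5 V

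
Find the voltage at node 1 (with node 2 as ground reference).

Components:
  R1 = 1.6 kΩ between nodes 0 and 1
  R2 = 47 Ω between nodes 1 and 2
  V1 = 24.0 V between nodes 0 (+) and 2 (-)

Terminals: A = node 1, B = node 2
Nodal analysis, taking node 2 as the 0 V reference.
Source V1 fixes V_0 = 24 V.
KCL at each unknown node (sum of currents leaving = 0; resistances in Ω):
  Node 1: (V_1 - 24)/1600 + (V_1 - 0)/47 = 0
Collecting terms: 0.0219 × V_1 = 0.015  =>  V_1 = 0.6849 V
The requested potential is V_1 = 0.6849 V.

Final answer: V_1 = 0.6849 V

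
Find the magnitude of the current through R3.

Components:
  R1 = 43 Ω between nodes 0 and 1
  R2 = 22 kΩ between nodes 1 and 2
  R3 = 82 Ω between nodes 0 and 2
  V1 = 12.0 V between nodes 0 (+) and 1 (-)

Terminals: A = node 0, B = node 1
Nodal analysis, taking node 1 as the 0 V reference.
Source V1 fixes V_0 = 12 V.
KCL at each unknown node (sum of currents leaving = 0; resistances in Ω):
  Node 2: (V_2 - 0)/22000 + (V_2 - 12)/82 = 0
Collecting terms: 0.01224 × V_2 = 0.1463  =>  V_2 = 11.96 V
I_R3 = (V_0 - V_2)/R3 = (12 - 11.96)/82 = 0.0005434 A
|I_R3| = 0.0005434 A

Final answer: |I_R3| = 0.0005434 A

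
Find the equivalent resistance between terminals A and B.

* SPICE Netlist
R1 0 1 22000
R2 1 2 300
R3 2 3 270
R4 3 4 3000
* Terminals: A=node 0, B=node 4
Reduce the network between node 0 (A) and node 4 (B) by series/parallel combination:
  Rs1 = R1 + R2 (series, joined only at node 1) = 22000 + 300 = 22300 Ω
  Rs2 = R3 + Rs1 (series, joined only at node 2) = 270 + 22300 = 22570 Ω
  Rs3 = R4 + Rs2 (series, joined only at node 3) = 3000 + 22570 = 25570 Ω
R_eq = 25.57 kΩ

Final answer: 25.57 kΩ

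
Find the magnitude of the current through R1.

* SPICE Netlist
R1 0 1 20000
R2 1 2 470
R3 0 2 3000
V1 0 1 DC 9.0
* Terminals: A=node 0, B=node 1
Nodal analysis, taking node 1 as the 0 V reference.
Source V1 fixes V_0 = 9 V.
KCL at each unknown node (sum of currents leaving = 0; resistances in Ω):
  Node 2: (V_2 - 0)/470 + (V_2 - 9)/3000 = 0
Collecting terms: 0.002461 × V_2 = 0.003  =>  V_2 = 1.219 V
I_R1 = (V_0 - V_1)/R1 = (9 - 0)/20000 = 0.00045 A
|I_R1| = 0.00045 A

Final answer: |I_R1| = 0.00045 A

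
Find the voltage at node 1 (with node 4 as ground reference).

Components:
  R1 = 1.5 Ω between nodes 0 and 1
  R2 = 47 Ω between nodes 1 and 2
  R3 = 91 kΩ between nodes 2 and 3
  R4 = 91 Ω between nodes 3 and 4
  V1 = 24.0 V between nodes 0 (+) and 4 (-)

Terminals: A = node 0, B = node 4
Nodal analysis, taking node 4 as the 0 V reference.
Source V1 fixes V_0 = 24 V.
KCL at each unknown node (sum of currents leaving = 0; resistances in Ω):
  Node 1: (V_1 - 24)/1.5 + (V_1 - V_2)/47 = 0
  Node 2: (V_2 - V_1)/47 + (V_2 - V_3)/91000 = 0
  Node 3: (V_3 - V_2)/91000 + (V_3 - 0)/91 = 0
Collecting terms (coefficients in siemens):
  0.6879·V_1 - 0.02128·V_2 = 16
  0.02129·V_2 - 0.02128·V_1 - 0.00001099·V_3 = 0
  0.011·V_3 - 0.00001099·V_2 = 0
Solving these 3 simultaneous equations (Gaussian elimination) gives:
  V_1 = 24 V, V_2 = 23.99 V, V_3 = 0.02396 V
The requested potential is V_1 = 24 V.

Final answer: V_1 = 24 V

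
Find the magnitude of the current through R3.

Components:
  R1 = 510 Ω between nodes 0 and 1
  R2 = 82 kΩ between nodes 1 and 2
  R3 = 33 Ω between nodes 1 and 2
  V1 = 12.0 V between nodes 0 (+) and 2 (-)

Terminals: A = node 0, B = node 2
Nodal analysis, taking node 2 as the 0 V reference.
Source V1 fixes V_0 = 12 V.
KCL at each unknown node (sum of currents leaving = 0; resistances in Ω):
  Node 1: (V_1 - 12)/510 + (V_1 - 0)/82000 + (V_1 - 0)/33 = 0
Collecting terms: 0.03228 × V_1 = 0.02353  =>  V_1 = 0.729 V
I_R3 = (V_1 - V_2)/R3 = (0.729 - 0)/33 = 0.02209 A
|I_R3| = 0.02209 A

Final answer: |I_R3| = 0.02209 A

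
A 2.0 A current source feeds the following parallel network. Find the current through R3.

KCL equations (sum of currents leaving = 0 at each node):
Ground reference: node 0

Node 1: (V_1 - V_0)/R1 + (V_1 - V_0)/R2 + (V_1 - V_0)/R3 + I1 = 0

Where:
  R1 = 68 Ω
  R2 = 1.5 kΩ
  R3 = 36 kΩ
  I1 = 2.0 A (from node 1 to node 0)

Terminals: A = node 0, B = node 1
All resistors sit directly between nodes 0 and 1, so they are in parallel and share one voltage V; the full source current 2 A splits among them.
1/R_par = 1/68 + 1/1500 + 1/36000 = 0.0154 S  =>  R_par = 64.93 Ω
V = I × R_par = 2 × 64.93 = 129.9 V
I_R3 = V/R3 = 129.9/36000 = 0.003607 A

Final answer: 0.003607 A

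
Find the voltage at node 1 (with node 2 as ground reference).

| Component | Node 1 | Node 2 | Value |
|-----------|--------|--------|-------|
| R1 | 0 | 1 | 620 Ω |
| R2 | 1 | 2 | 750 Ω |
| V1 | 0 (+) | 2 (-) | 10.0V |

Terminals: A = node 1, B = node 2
Nodal analysis, taking node 2 as the 0 V reference.
Source V1 fixes V_0 = 10 V.
KCL at each unknown node (sum of currents leaving = 0; resistances in Ω):
  Node 1: (V_1 - 10)/620 + (V_1 - 0)/750 = 0
Collecting terms: 0.002946 × V_1 = 0.01613  =>  V_1 = 5.474 V
The requested potential is V_1 = 5.474 V.

Final answer: V_1 = 5.474 V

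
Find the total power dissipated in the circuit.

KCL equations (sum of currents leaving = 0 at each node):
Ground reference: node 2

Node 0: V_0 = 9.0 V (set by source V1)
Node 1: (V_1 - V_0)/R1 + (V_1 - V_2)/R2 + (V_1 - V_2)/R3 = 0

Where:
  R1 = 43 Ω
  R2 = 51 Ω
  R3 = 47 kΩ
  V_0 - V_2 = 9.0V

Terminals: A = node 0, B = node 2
Nodal analysis, taking node 2 as the 0 V reference.
Source V1 fixes V_0 = 9 V.
KCL at each unknown node (sum of currents leaving = 0; resistances in Ω):
  Node 1: (V_1 - 9)/43 + (V_1 - 0)/51 + (V_1 - 0)/47000 = 0
Collecting terms: 0.04288 × V_1 = 0.2093  =>  V_1 = 4.881 V
Power in each resistor, P = (ΔV)²/R:
  P_R1 = (9 - 4.881)²/43 = 0.3946 W
  P_R2 = (4.881 - 0)²/51 = 0.4671 W
  P_R3 = (4.881 - 0)²/47000 = 0.0005068 W
P_total = P_R1 + P_R2 + P_R3 = 0.8622 W

Final answer: 0.8622 W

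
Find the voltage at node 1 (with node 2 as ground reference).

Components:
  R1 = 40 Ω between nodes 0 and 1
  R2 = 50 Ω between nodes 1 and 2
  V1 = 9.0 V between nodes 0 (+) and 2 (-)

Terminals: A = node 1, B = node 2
Nodal analysis, taking node 2 as the 0 V reference.
Source V1 fixes V_0 = 9 V.
KCL at each unknown node (sum of currents leaving = 0; resistances in Ω):
  Node 1: (V_1 - 9)/40 + (V_1 - 0)/50 = 0
Collecting terms: 0.045 × V_1 = 0.225  =>  V_1 = 5 V
The requested potential is V_1 = 5 V.

Final answer: V_1 = 5 V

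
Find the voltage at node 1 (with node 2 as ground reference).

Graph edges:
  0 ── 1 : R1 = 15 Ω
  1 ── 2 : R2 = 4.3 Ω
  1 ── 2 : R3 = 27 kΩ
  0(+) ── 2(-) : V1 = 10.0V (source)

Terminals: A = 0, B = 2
Nodal analysis, taking node 2 as the 0 V reference.
Source V1 fixes V_0 = 10 V.
KCL at each unknown node (sum of currents leaving = 0; resistances in Ω):
  Node 1: (V_1 - 10)/15 + (V_1 - 0)/4.3 + (V_1 - 0)/27000 = 0
Collecting terms: 0.2993 × V_1 = 0.6667  =>  V_1 = 2.228 V
The requested potential is V_1 = 2.228 V.

Final answer: V_1 = 2.228 V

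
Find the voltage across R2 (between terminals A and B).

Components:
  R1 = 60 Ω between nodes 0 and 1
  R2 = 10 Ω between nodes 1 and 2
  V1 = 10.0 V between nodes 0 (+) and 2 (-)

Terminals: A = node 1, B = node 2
R1 and R2 are in series across V1 (node 0 → node 1 → node 2), and the output A–B is taken across R2, so this is a voltage divider.
Series current: I = V1/(R1 + R2) = 10/(60 + 10) = 10/70 = 0.1429 A
V_R2 = I × R2 = V1 × R2/(R1 + R2) = 10 × 10/70 = 1.429 V

Final answer: 1.429 V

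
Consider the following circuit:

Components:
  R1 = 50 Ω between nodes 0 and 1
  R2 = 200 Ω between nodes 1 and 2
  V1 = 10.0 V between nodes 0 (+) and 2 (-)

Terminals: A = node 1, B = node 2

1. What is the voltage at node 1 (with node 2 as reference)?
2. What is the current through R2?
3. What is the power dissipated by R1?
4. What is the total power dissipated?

Nodal analysis, taking node 2 as the 0 V reference.
Source V1 fixes V_0 = 10 V.
KCL at each unknown node (sum of currents leaving = 0; resistances in Ω):
  Node 1: (V_1 - 10)/50 + (V_1 - 0)/200 = 0
Collecting terms: 0.025 × V_1 = 0.2  =>  V_1 = 8 V
Part 1:
  Read off the nodal solution: V_1 = 8 V
Part 2:
  I_R2 = (V_1 - V_2)/R2 = (8 - 0)/200 = 0.04 A
  Magnitude: I_R2 = 0.04 A
Part 3:
  I_R1 = (V_0 - V_1)/R1 = (10 - 8)/50 = 0.04 A
  P_R1 = I_R1² × R1 = (0.04)² × 50 = 0.08 W
Part 4:
  Power in each resistor, P = (ΔV)²/R:
    P_R1 = (10 - 8)²/50 = 0.08 W
    P_R2 = (8 - 0)²/200 = 0.32 W
  P_total = P_R1 + P_R2 = 0.4 W

Final answers:
1. V_1 = 8 V
2. I_R2 = 0.04 A
3. P_R1 = 0.08 W
4. P_total = 0.4 W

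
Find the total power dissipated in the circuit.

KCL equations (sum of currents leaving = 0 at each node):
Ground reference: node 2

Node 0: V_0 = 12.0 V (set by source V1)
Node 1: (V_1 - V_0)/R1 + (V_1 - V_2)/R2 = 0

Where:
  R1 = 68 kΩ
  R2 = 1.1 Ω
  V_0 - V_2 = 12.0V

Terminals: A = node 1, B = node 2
Nodal analysis, taking node 2 as the 0 V reference.
Source V1 fixes V_0 = 12 V.
KCL at each unknown node (sum of currents leaving = 0; resistances in Ω):
  Node 1: (V_1 - 12)/68000 + (V_1 - 0)/1.1 = 0
Collecting terms: 0.9091 × V_1 = 0.0001765  =>  V_1 = 0.0001941 V
Power in each resistor, P = (ΔV)²/R:
  P_R1 = (12 - 0.0001941)²/68000 = 0.002118 W
  P_R2 = (0.0001941 - 0)²/1.1 = 0.00000003425 W
P_total = P_R1 + P_R2 = 0.002118 W

Final answer: 0.002118 W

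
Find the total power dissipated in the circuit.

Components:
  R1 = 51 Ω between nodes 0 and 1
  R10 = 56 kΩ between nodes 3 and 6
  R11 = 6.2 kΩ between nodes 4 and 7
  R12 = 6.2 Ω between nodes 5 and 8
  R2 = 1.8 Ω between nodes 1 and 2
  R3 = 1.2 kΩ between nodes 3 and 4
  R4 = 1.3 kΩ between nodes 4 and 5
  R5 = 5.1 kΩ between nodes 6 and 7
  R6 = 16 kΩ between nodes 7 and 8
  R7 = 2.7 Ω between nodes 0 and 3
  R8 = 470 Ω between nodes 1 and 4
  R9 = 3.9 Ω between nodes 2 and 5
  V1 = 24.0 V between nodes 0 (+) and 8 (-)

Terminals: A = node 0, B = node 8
Nodal analysis, taking node 8 as the 0 V reference.
Source V1 fixes V_0 = 24 V.
KCL at each unknown node (sum of currents leaving = 0; resistances in Ω):
  Node 1: (V_1 - 24)/51 + (V_1 - V_2)/1.8 + (V_1 - V_4)/470 = 0
  Node 2: (V_2 - V_1)/1.8 + (V_2 - V_5)/3.9 = 0
  Node 3: (V_3 - V_4)/1200 + (V_3 - 24)/2.7 + (V_3 - V_6)/56000 = 0
  Node 4: (V_4 - V_3)/1200 + (V_4 - V_5)/1300 + (V_4 - V_1)/470 + (V_4 - V_7)/6200 = 0
  Node 5: (V_5 - V_4)/1300 + (V_5 - V_2)/3.9 + (V_5 - 0)/6.2 = 0
  Node 6: (V_6 - V_7)/5100 + (V_6 - V_3)/56000 = 0
  Node 7: (V_7 - V_6)/5100 + (V_7 - 0)/16000 + (V_7 - V_4)/6200 = 0
Collecting terms (coefficients in siemens):
  0.5773·V_1 - 0.5556·V_2 - 0.002128·V_4 = 0.4706
  0.812·V_2 - 0.5556·V_1 - 0.2564·V_5 = 0
  0.3712·V_3 - 0.0008333·V_4 - 0.00001786·V_6 = 8.889
  0.003892·V_4 - 0.002128·V_1 - 0.0008333·V_3 - 0.0007692·V_5 - 0.0001613·V_7 = 0
  0.4185·V_5 - 0.2564·V_2 - 0.0007692·V_4 = 0
  0.0002139·V_6 - 0.00001786·V_3 - 0.0001961·V_7 = 0
  0.0004199·V_7 - 0.0001613·V_4 - 0.0001961·V_6 = 0
Solving these 7 simultaneous equations (Gaussian elimination) gives:
  V_1 = 4.642 V, V_2 = 3.944 V, V_3 = 23.96 V, V_4 = 8.454 V
  V_5 = 2.432 V, V_6 = 8.701 V, V_7 = 7.311 V
Power in each resistor, P = (ΔV)²/R:
  P_R1 = (24 - 4.642)²/51 = 7.348 W
  P_R2 = (4.642 - 3.944)²/1.8 = 0.2705 W
  P_R3 = (23.96 - 8.454)²/1200 = 0.2005 W
  P_R4 = (8.454 - 2.432)²/1300 = 0.02789 W
  P_R5 = (8.701 - 7.311)²/5100 = 0.0003789 W
  P_R6 = (7.311 - 0)²/16000 = 0.00334 W
  P_R7 = (24 - 23.96)²/2.7 = 0.0004703 W
  P_R8 = (4.642 - 8.454)²/470 = 0.03091 W
  P_R9 = (3.944 - 2.432)²/3.9 = 0.5861 W
  P_R10 = (23.96 - 8.701)²/56000 = 0.00416 W
  P_R11 = (8.454 - 7.311)²/6200 = 0.0002107 W
  P_R12 = (2.432 - 0)²/6.2 = 0.9542 W
P_total = P_R1 + P_R2 + P_R3 + P_R4 + P_R5 + P_R6 + P_R7 + P_R8 + P_R9 + P_R10 + P_R11 + P_R12 = 9.426 W

Final answer: 9.426 W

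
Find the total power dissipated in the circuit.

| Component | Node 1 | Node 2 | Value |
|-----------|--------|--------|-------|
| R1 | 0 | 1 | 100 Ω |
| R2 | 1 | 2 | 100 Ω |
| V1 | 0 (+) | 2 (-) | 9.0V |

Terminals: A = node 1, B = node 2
Nodal analysis, taking node 2 as the 0 V reference.
Source V1 fixes V_0 = 9 V.
KCL at each unknown node (sum of currents leaving = 0; resistances in Ω):
  Node 1: (V_1 - 9)/100 + (V_1 - 0)/100 = 0
Collecting terms: 0.02 × V_1 = 0.09  =>  V_1 = 4.5 V
Power in each resistor, P = (ΔV)²/R:
  P_R1 = (9 - 4.5)²/100 = 0.2025 W
  P_R2 = (4.5 - 0)²/100 = 0.2025 W
P_total = P_R1 + P_R2 = 0.405 W

Final answer: 0.405 W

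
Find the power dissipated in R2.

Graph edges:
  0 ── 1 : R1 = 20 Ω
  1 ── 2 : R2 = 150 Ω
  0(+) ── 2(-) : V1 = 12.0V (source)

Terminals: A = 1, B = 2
Nodal analysis, taking node 2 as the 0 V reference.
Source V1 fixes V_0 = 12 V.
KCL at each unknown node (sum of currents leaving = 0; resistances in Ω):
  Node 1: (V_1 - 12)/20 + (V_1 - 0)/150 = 0
Collecting terms: 0.05667 × V_1 = 0.6  =>  V_1 = 10.59 V
I_R2 = (V_1 - V_2)/R2 = (10.59 - 0)/150 = 0.07059 A
P_R2 = I_R2² × R2 = (0.07059)² × 150 = 0.7474 W

Final answer: 0.7474 W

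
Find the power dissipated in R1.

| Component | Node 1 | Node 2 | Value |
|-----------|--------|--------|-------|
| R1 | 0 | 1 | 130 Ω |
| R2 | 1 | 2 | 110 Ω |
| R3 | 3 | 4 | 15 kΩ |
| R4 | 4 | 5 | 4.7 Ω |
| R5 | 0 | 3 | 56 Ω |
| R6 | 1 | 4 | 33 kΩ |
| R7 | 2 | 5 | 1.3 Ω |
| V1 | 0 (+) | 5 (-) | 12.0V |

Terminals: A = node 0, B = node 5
Nodal analysis, taking node 5 as the 0 V reference.
Source V1 fixes V_0 = 12 V.
KCL at each unknown node (sum of currents leaving = 0; resistances in Ω):
  Node 1: (V_1 - 12)/130 + (V_1 - V_2)/110 + (V_1 - V_4)/33000 = 0
  Node 2: (V_2 - V_1)/110 + (V_2 - 0)/1.3 = 0
  Node 3: (V_3 - V_4)/15000 + (V_3 - 12)/56 = 0
  Node 4: (V_4 - V_3)/15000 + (V_4 - 0)/4.7 + (V_4 - V_1)/33000 = 0
Collecting terms (coefficients in siemens):
  0.01681·V_1 - 0.009091·V_2 - 0.0000303·V_4 = 0.09231
  0.7783·V_2 - 0.009091·V_1 = 0
  0.01792·V_3 - 0.00006667·V_4 = 0.2143
  0.2129·V_4 - 0.0000303·V_1 - 0.00006667·V_3 = 0
Solving these 4 simultaneous equations (Gaussian elimination) gives:
  V_1 = 5.525 V, V_2 = 0.06453 V, V_3 = 11.96 V, V_4 = 0.004531 V
I_R1 = (V_0 - V_1)/R1 = (12 - 5.525)/130 = 0.04981 A
P_R1 = I_R1² × R1 = (0.04981)² × 130 = 0.3225 W

Final answer: 0.3225 W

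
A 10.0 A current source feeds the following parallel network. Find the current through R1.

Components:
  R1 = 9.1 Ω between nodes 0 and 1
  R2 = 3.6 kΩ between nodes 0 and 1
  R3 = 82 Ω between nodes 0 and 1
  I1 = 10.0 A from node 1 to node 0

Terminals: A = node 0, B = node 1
All resistors sit directly between nodes 0 and 1, so they are in parallel and share one voltage V; the full source current 10 A splits among them.
1/R_par = 1/9.1 + 1/3600 + 1/82 = 0.1224 S  =>  R_par = 8.172 Ω
V = I × R_par = 10 × 8.172 = 81.72 V
I_R1 = V/R1 = 81.72/9.1 = 8.981 A

Final answer: 8.981 A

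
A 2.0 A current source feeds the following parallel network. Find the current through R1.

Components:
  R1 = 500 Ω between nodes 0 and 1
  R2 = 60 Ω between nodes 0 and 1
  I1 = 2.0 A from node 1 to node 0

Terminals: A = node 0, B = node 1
All resistors sit directly between nodes 0 and 1, so they are in parallel and share one voltage V; the full source current 2 A splits among them.
1/R_par = 1/500 + 1/60 = 0.01867 S  =>  R_par = 53.57 Ω
V = I × R_par = 2 × 53.57 = 107.1 V
I_R1 = V/R1 = 107.1/500 = 0.2143 A

Final answer: 0.2143 A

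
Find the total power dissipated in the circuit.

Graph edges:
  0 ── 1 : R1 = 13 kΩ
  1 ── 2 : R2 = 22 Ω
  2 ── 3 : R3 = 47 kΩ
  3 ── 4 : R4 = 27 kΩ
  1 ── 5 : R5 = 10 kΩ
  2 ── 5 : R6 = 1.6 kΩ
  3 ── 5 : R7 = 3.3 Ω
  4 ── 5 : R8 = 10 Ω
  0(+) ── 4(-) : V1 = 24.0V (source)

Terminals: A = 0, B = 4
Nodal analysis, taking node 4 as the 0 V reference.
Source V1 fixes V_0 = 24 V.
KCL at each unknown node (sum of currents leaving = 0; resistances in Ω):
  Node 1: (V_1 - 24)/13000 + (V_1 - V_2)/22 + (V_1 - V_5)/10000 = 0
  Node 2: (V_2 - V_1)/22 + (V_2 - V_3)/47000 + (V_2 - V_5)/1600 = 0
  Node 3: (V_3 - V_2)/47000 + (V_3 - 0)/27000 + (V_3 - V_5)/3.3 = 0
  Node 5: (V_5 - V_1)/10000 + (V_5 - V_2)/1600 + (V_5 - V_3)/3.3 + (V_5 - 0)/10 = 0
Collecting terms (coefficients in siemens):
  0.04563·V_1 - 0.04545·V_2 - 0.0001·V_5 = 0.001846
  0.0461·V_2 - 0.04545·V_1 - 0.00002128·V_3 - 0.000625·V_5 = 0
  0.3031·V_3 - 0.00002128·V_2 - 0.303·V_5 = 0
  0.4038·V_5 - 0.0001·V_1 - 0.000625·V_2 - 0.303·V_3 = 0
Solving these 4 simultaneous equations (Gaussian elimination) gives:
  V_1 = 2.283 V, V_2 = 2.251 V, V_3 = 0.01685 V, V_5 = 0.0167 V
Power in each resistor, P = (ΔV)²/R:
  P_R1 = (24 - 2.283)²/13000 = 0.03628 W
  P_R2 = (2.283 - 2.251)²/22 = 0.00004587 W
  P_R3 = (2.251 - 0.01685)²/47000 = 0.0001062 W
  P_R4 = (0.01685 - 0)²/27000 = 0.00000001052 W
  P_R5 = (2.283 - 0.0167)²/10000 = 0.0005135 W
  P_R6 = (2.251 - 0.0167)²/1600 = 0.00312 W
  P_R7 = (0.01685 - 0.0167)²/3.3 = 0.000000007262 W
  P_R8 = (0 - 0.0167)²/10 = 0.00002789 W
P_total = P_R1 + P_R2 + P_R3 + P_R4 + P_R5 + P_R6 + P_R7 + P_R8 = 0.04009 W

Final answer: 0.04009 W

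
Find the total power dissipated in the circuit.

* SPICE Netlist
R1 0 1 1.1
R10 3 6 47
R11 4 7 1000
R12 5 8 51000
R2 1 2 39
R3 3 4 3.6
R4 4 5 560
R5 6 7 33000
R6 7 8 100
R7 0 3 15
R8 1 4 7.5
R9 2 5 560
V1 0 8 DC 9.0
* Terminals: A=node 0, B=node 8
Nodal analysis, taking node 8 as the 0 V reference.
Source V1 fixes V_0 = 9 V.
KCL at each unknown node (sum of currents leaving = 0; resistances in Ω):
  Node 1: (V_1 - 9)/1.1 + (V_1 - V_2)/39 + (V_1 - V_4)/7.5 = 0
  Node 2: (V_2 - V_1)/39 + (V_2 - V_5)/560 = 0
  Node 3: (V_3 - V_4)/3.6 + (V_3 - 9)/15 + (V_3 - V_6)/47 = 0
  Node 4: (V_4 - V_3)/3.6 + (V_4 - V_5)/560 + (V_4 - V_1)/7.5 + (V_4 - V_7)/1000 = 0
  Node 5: (V_5 - V_4)/560 + (V_5 - V_2)/560 + (V_5 - 0)/51000 = 0
  Node 6: (V_6 - V_7)/33000 + (V_6 - V_3)/47 = 0
  Node 7: (V_7 - V_6)/33000 + (V_7 - 0)/100 + (V_7 - V_4)/1000 = 0
Collecting terms (coefficients in siemens):
  1.068·V_1 - 0.02564·V_2 - 0.1333·V_4 = 8.182
  0.02743·V_2 - 0.02564·V_1 - 0.001786·V_5 = 0
  0.3657·V_3 - 0.2778·V_4 - 0.02128·V_6 = 0.6
  0.4139·V_4 - 0.1333·V_1 - 0.2778·V_3 - 0.001786·V_5 - 0.001·V_7 = 0
  0.003591·V_5 - 0.001786·V_2 - 0.001786·V_4 = 0
  0.02131·V_6 - 0.02128·V_3 - 0.0000303·V_7 = 0
  0.01103·V_7 - 0.001·V_4 - 0.0000303·V_6 = 0
Solving these 7 simultaneous equations (Gaussian elimination) gives:
  V_1 = 8.994 V, V_2 = 8.989 V, V_3 = 8.96 V, V_4 = 8.951 V
  V_5 = 8.921 V, V_6 = 8.948 V, V_7 = 0.836 V
Power in each resistor, P = (ΔV)²/R:
  P_R1 = (9 - 8.994)²/1.1 = 0.00003749 W
  P_R2 = (8.994 - 8.989)²/39 = 0.0000005758 W
  P_R3 = (8.96 - 8.951)²/3.6 = 0.00002164 W
  P_R4 = (8.951 - 8.921)²/560 = 0.000001598 W
  P_R5 = (8.948 - 0.836)²/33000 = 0.001994 W
  P_R6 = (0.836 - 0)²/100 = 0.00699 W
  P_R7 = (9 - 8.96)²/15 = 0.0001092 W
  P_R8 = (8.994 - 8.951)²/7.5 = 0.0002451 W
  P_R9 = (8.989 - 8.921)²/560 = 0.000008268 W
  P_R10 = (8.96 - 8.948)²/47 = 0.00000284 W
  P_R11 = (8.951 - 0.836)²/1000 = 0.06585 W
  P_R12 = (8.921 - 0)²/51000 = 0.00156 W
P_total = P_R1 + P_R2 + P_R3 + P_R4 + P_R5 + P_R6 + P_R7 + P_R8 + P_R9 + P_R10 + P_R11 + P_R12 = 0.07682 W

Final answer: 0.07682 W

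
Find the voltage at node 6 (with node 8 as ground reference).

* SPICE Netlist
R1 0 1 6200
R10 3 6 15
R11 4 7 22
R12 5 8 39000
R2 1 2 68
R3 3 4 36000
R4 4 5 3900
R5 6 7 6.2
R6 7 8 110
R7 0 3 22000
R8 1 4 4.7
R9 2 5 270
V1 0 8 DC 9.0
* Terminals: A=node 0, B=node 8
Nodal analysis, taking node 8 as the 0 V reference.
Source V1 fixes V_0 = 9 V.
KCL at each unknown node (sum of currents leaving = 0; resistances in Ω):
  Node 1: (V_1 - 9)/6200 + (V_1 - V_2)/68 + (V_1 - V_4)/4.7 = 0
  Node 2: (V_2 - V_1)/68 + (V_2 - V_5)/270 = 0
  Node 3: (V_3 - V_4)/36000 + (V_3 - 9)/22000 + (V_3 - V_6)/15 = 0
  Node 4: (V_4 - V_3)/36000 + (V_4 - V_5)/3900 + (V_4 - V_1)/4.7 + (V_4 - V_7)/22 = 0
  Node 5: (V_5 - V_4)/3900 + (V_5 - V_2)/270 + (V_5 - 0)/39000 = 0
  Node 6: (V_6 - V_7)/6.2 + (V_6 - V_3)/15 = 0
  Node 7: (V_7 - V_6)/6.2 + (V_7 - 0)/110 + (V_7 - V_4)/22 = 0
Collecting terms (coefficients in siemens):
  0.2276·V_1 - 0.01471·V_2 - 0.2128·V_4 = 0.001452
  0.01841·V_2 - 0.01471·V_1 - 0.003704·V_5 = 0
  0.06674·V_3 - 0.00002778·V_4 - 0.06667·V_6 = 0.0004091
  0.2585·V_4 - 0.2128·V_1 - 0.00002778·V_3 - 0.0002564·V_5 - 0.04545·V_7 = 0
  0.003986·V_5 - 0.003704·V_2 - 0.0002564·V_4 = 0
  0.228·V_6 - 0.06667·V_3 - 0.1613·V_7 = 0
  0.2158·V_7 - 0.04545·V_4 - 0.1613·V_6 = 0
Solving these 7 simultaneous equations (Gaussian elimination) gives:
  V_1 = 0.2363 V, V_2 = 0.2359 V, V_3 = 0.2073 V, V_4 = 0.2297 V
  V_5 = 0.234 V, V_6 = 0.2013 V, V_7 = 0.1988 V
The requested potential is V_6 = 0.2013 V.

Final answer: V_6 = 0.2013 V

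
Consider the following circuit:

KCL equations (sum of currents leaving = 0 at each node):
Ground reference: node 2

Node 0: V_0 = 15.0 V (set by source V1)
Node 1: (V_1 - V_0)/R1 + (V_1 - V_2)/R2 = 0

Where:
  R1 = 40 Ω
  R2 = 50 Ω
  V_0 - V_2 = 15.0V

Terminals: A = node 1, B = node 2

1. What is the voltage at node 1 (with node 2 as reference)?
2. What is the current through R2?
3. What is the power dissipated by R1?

Nodal analysis, taking node 2 as the 0 V reference.
Source V1 fixes V_0 = 15 V.
KCL at each unknown node (sum of currents leaving = 0; resistances in Ω):
  Node 1: (V_1 - 15)/40 + (V_1 - 0)/50 = 0
Collecting terms: 0.045 × V_1 = 0.375  =>  V_1 = 8.333 V
Part 1:
  Read off the nodal solution: V_1 = 8.333 V
Part 2:
  I_R2 = (V_1 - V_2)/R2 = (8.333 - 0)/50 = 0.1667 A
  Magnitude: I_R2 = 0.1667 A
Part 3:
  I_R1 = (V_0 - V_1)/R1 = (15 - 8.333)/40 = 0.1667 A
  P_R1 = I_R1² × R1 = (0.1667)² × 40 = 1.111 W

Final answers:
1. V_1 = 8.333 V
2. I_R2 = 0.1667 A
3. P_R1 = 1.111 W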